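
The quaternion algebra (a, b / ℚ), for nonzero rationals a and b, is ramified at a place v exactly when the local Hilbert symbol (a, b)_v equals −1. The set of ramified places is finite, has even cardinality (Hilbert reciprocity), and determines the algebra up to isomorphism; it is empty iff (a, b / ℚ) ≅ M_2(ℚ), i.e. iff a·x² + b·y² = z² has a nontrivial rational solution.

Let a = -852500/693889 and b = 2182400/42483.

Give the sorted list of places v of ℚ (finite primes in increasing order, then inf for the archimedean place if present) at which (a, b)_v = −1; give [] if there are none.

[2, 31]

(a, b) ≡ (-341, 1023) mod (ℚ^×)²; places V = {2, 3, 5, 7, 11, 17, 31, ∞}.
(a,b)_3: α=0, u≡1; β=-1, v≡2 (mod 3); (1|3)=+1, (2|3)=-1; sign (−1)^0·+1^-1·-1^0 = +1.
(a,b)_∞: sgn(-341)=−, sgn(1023)=+, so +1.
(a,b)_2: α=2, β=8; u≡3, v≡7 (mod 8); ε(u)ε(v)=1·1, αω(v)=2·0, βω(u)=8·1; sum ≡ 1  ⇒  -1.
(a,b)_11: α=1, u≡8; β=1, v≡4 (mod 11); (8|11)=-1, (4|11)=+1; sign (−1)^1·-1^1·+1^1 = +1.
(a,b)_5: α=4, u≡4; β=2, v≡2 (mod 5); (4|5)=+1, (2|5)=-1; sign (−1)^0·+1^2·-1^4 = +1.
(a,b)_31: α=1, u≡25; β=1, v≡19 (mod 31); (25|31)=+1, (19|31)=+1; sign (−1)^1·+1^1·+1^1 = -1.
(a,b)_7: α=-4, u≡1; β=-2, v≡4 (mod 7); (1|7)=+1, (4|7)=+1; sign (−1)^0·+1^-2·+1^-4 = +1.
(a,b)_17: α=-2, u≡4; β=-2, v≡10 (mod 17); (4|17)=+1, (10|17)=-1; sign (−1)^0·+1^-2·-1^-2 = +1.
Ram(-341, 1023) = {2, 31}; no ℚ_2-point on the conic.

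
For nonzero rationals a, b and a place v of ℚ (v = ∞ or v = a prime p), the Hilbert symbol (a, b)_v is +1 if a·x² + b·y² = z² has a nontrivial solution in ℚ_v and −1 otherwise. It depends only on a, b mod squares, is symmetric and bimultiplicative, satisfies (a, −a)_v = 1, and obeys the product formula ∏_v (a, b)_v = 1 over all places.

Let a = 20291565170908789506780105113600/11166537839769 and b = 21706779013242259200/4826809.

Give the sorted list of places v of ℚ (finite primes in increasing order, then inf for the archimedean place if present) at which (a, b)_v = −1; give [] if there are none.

[2, 3, 11, 37]

Mod squares: a ≡ 23606, b ≡ 87. Check v ∈ {∞, 2, 3, 5, 11, 13, 23, 29, 37}.
v=11: a=11^5·(≡4), b=11^2·(≡8) mod 11; (4|11)=+1, (8|11)=-1; (−1)^{5·2·5}·(+1)^2·(-1)^5 = -1.
v=∞: 23606 > 0 and 87 > 0  ⇒  (a,b)_∞ = +1.
v=2: v_2(a)=15, v_2(b)=8; units ≡ 3, 7 (mod 8); ε·ε+αω+βω = 1·1+15·0+8·1 ≡ 1  ⇒  (a,b)_2 = -1.
v=37: a=37^3·(≡26), b=37^2·(≡18) mod 37; (26|37)=+1, (18|37)=-1; (−1)^{3·2·18}·(+1)^2·(-1)^3 = -1.
v=29: a=29^5·(≡2), b=29^3·(≡2) mod 29; (2|29)=-1, (2|29)=-1; (−1)^{5·3·14}·(-1)^3·(-1)^5 = +1.
v=5: a=5^2·(≡1), b=5^2·(≡2) mod 5; (1|5)=+1, (2|5)=-1; (−1)^{2·2·2}·(+1)^2·(-1)^2 = +1.
v=23: a=23^6·(≡4), b=23^4·(≡12) mod 23; (4|23)=+1, (12|23)=+1; (−1)^{6·4·11}·(+1)^4·(+1)^6 = +1.
v=3: a=3^-4·(≡2), b=3^1·(≡2) mod 3; (2|3)=-1, (2|3)=-1; (−1)^{-4·1·1}·(-1)^1·(-1)^-4 = -1.
v=13: a=13^-10·(≡5), b=13^-6·(≡4) mod 13; (5|13)=-1, (4|13)=+1; (−1)^{-10·-6·6}·(-1)^-6·(+1)^-10 = +1.
(23606, 87 / ℚ) ramifies at {2, 3, 11, 37}: a division algebra.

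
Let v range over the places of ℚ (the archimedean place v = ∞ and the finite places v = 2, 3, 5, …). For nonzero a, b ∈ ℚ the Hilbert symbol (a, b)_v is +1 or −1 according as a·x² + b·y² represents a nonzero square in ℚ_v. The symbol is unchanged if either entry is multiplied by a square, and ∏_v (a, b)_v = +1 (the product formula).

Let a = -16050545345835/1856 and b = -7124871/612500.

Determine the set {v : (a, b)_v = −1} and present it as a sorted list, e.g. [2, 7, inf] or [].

[5, 13, 47, inf]

Mod squares: a ≡ -22414535, b ≡ -210795. Check v ∈ {∞, 2, 3, 5, 7, 11, 13, 23, 29, 31, 47}.
v=29: a=29^-1·(≡20), b=29^0·(≡20) mod 29; (20|29)=+1, (20|29)=+1; (−1)^{-1·0·14}·(+1)^0·(+1)^-1 = +1.
v=3: a=3^2·(≡1), b=3^1·(≡1) mod 3; (1|3)=+1, (1|3)=+1; (−1)^{2·1·1}·(+1)^1·(+1)^2 = +1.
v=11: a=11^1·(≡2), b=11^0·(≡3) mod 11; (2|11)=-1, (3|11)=+1; (−1)^{1·0·5}·(-1)^0·(+1)^1 = +1.
v=31: a=31^2·(≡27), b=31^0·(≡7) mod 31; (27|31)=-1, (7|31)=+1; (−1)^{2·0·15}·(-1)^0·(+1)^2 = +1.
v=23: a=23^1·(≡19), b=23^1·(≡1) mod 23; (19|23)=-1, (1|23)=+1; (−1)^{1·1·11}·(-1)^1·(+1)^1 = +1.
v=7: a=7^4·(≡2), b=7^-2·(≡6) mod 7; (2|7)=+1, (6|7)=-1; (−1)^{4·-2·3}·(+1)^-2·(-1)^4 = +1.
v=2: v_2(a)=-6, v_2(b)=-2; units ≡ 1, 5 (mod 8); ε·ε+αω+βω = 0·0+-6·1+-2·0 ≡ 0  ⇒  (a,b)_2 = +1.
v=47: a=47^1·(≡7), b=47^1·(≡28) mod 47; (7|47)=+1, (28|47)=+1; (−1)^{1·1·23}·(+1)^1·(+1)^1 = -1.
v=∞: -22414535 < 0 and -210795 < 0  ⇒  (a,b)_∞ = -1.
v=5: a=5^1·(≡3), b=5^-5·(≡4) mod 5; (3|5)=-1, (4|5)=+1; (−1)^{1·-5·2}·(-1)^-5·(+1)^1 = -1.
v=13: a=13^1·(≡7), b=13^3·(≡4) mod 13; (7|13)=-1, (4|13)=+1; (−1)^{1·3·6}·(-1)^3·(+1)^1 = -1.
(-22414535, -210795 / ℚ) ramifies at {5, 13, 47, ∞}: a division algebra.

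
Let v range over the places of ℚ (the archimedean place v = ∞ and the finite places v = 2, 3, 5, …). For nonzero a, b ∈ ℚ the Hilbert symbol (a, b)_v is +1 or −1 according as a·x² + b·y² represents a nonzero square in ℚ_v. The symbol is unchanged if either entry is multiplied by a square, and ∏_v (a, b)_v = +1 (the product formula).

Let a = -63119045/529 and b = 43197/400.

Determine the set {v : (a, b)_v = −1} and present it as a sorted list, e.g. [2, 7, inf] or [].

Mod squares: a ≡ -5, b ≡ 357. Check v ∈ {∞, 2, 3, 5, 7, 11, 17, 19, 23}.
v=3: a=3^0·(≡1), b=3^1·(≡2) mod 3; (1|3)=+1, (2|3)=-1; (−1)^{0·1·1}·(+1)^1·(-1)^0 = +1.
v=19: a=19^2·(≡15), b=19^0·(≡10) mod 19; (15|19)=-1, (10|19)=-1; (−1)^{2·0·9}·(-1)^0·(-1)^2 = +1.
v=7: a=7^0·(≡1), b=7^1·(≡4) mod 7; (1|7)=+1, (4|7)=+1; (−1)^{0·1·3}·(+1)^1·(+1)^0 = +1.
v=5: a=5^1·(≡4), b=5^-2·(≡2) mod 5; (4|5)=+1, (2|5)=-1; (−1)^{1·-2·2}·(+1)^-2·(-1)^1 = -1.
v=17: a=17^2·(≡14), b=17^1·(≡16) mod 17; (14|17)=-1, (16|17)=+1; (−1)^{2·1·8}·(-1)^1·(+1)^2 = -1.
v=23: a=23^-2·(≡16), b=23^0·(≡8) mod 23; (16|23)=+1, (8|23)=+1; (−1)^{-2·0·11}·(+1)^0·(+1)^-2 = +1.
v=2: v_2(a)=0, v_2(b)=-4; units ≡ 3, 5 (mod 8); ε·ε+αω+βω = 1·0+0·1+-4·1 ≡ 0  ⇒  (a,b)_2 = +1.
v=∞: -5 < 0 and 357 > 0  ⇒  (a,b)_∞ = +1.
v=11: a=11^2·(≡8), b=11^2·(≡4) mod 11; (8|11)=-1, (4|11)=+1; (−1)^{2·2·5}·(-1)^2·(+1)^2 = +1.
Ram(-5, 357) = {5, 17}; no ℚ_5-point on the conic.

[5, 17]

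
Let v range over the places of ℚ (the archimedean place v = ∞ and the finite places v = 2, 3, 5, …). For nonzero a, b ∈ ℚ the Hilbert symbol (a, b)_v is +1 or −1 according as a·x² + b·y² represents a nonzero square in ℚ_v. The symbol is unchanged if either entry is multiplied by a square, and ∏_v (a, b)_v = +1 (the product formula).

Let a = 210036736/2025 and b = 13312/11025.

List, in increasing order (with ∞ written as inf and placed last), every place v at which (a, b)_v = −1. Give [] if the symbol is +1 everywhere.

Mod squares: a ≡ 4186, b ≡ 13. Check v ∈ {∞, 2, 3, 5, 7, 13, 23}.
v=13: a=13^1·(≡9), b=13^1·(≡10) mod 13; (9|13)=+1, (10|13)=+1; (−1)^{1·1·6}·(+1)^1·(+1)^1 = +1.
v=∞: 4186 > 0 and 13 > 0  ⇒  (a,b)_∞ = +1.
v=2: v_2(a)=11, v_2(b)=10; units ≡ 5, 5 (mod 8); ε·ε+αω+βω = 0·0+11·1+10·1 ≡ 1  ⇒  (a,b)_2 = -1.
v=23: a=23^1·(≡20), b=23^0·(≡8) mod 23; (20|23)=-1, (8|23)=+1; (−1)^{1·0·11}·(-1)^0·(+1)^1 = +1.
v=5: a=5^-2·(≡1), b=5^-2·(≡2) mod 5; (1|5)=+1, (2|5)=-1; (−1)^{-2·-2·2}·(+1)^-2·(-1)^-2 = +1.
v=7: a=7^3·(≡3), b=7^-2·(≡5) mod 7; (3|7)=-1, (5|7)=-1; (−1)^{3·-2·3}·(-1)^-2·(-1)^3 = -1.
v=3: a=3^-4·(≡1), b=3^-2·(≡1) mod 3; (1|3)=+1, (1|3)=+1; (−1)^{-4·-2·1}·(+1)^-2·(+1)^-4 = +1.
|Ram(4186, 13)| = 2, even; anisotropic at {2, 7}.

[2, 7]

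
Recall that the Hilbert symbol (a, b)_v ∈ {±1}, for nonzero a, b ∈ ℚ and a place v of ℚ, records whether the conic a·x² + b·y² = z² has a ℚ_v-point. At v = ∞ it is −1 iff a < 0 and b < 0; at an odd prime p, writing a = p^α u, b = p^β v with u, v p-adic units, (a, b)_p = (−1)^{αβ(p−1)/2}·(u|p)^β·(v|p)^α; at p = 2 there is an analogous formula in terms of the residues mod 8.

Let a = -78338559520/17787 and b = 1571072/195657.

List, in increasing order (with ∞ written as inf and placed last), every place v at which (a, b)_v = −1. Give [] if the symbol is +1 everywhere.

Mod squares: a ≡ -390, b ≡ 561. Check v ∈ {∞, 2, 3, 5, 7, 11, 13, 17, 19}.
v=7: a=7^-2·(≡4), b=7^-2·(≡2) mod 7; (4|7)=+1, (2|7)=+1; (−1)^{-2·-2·3}·(+1)^-2·(+1)^-2 = +1.
v=19: a=19^4·(≡7), b=19^2·(≡15) mod 19; (7|19)=+1, (15|19)=-1; (−1)^{4·2·9}·(+1)^2·(-1)^4 = +1.
v=13: a=13^1·(≡3), b=13^0·(≡5) mod 13; (3|13)=+1, (5|13)=-1; (−1)^{1·0·6}·(+1)^0·(-1)^1 = -1.
v=∞: -390 < 0 and 561 > 0  ⇒  (a,b)_∞ = +1.
v=17: a=17^2·(≡8), b=17^1·(≡1) mod 17; (8|17)=+1, (1|17)=+1; (−1)^{2·1·8}·(+1)^1·(+1)^2 = +1.
v=3: a=3^-1·(≡2), b=3^-1·(≡1) mod 3; (2|3)=-1, (1|3)=+1; (−1)^{-1·-1·1}·(-1)^-1·(+1)^-1 = +1.
v=11: a=11^-2·(≡8), b=11^-3·(≡2) mod 11; (8|11)=-1, (2|11)=-1; (−1)^{-2·-3·5}·(-1)^-3·(-1)^-2 = -1.
v=5: a=5^1·(≡3), b=5^0·(≡1) mod 5; (3|5)=-1, (1|5)=+1; (−1)^{1·0·2}·(-1)^0·(+1)^1 = +1.
v=2: v_2(a)=5, v_2(b)=8; units ≡ 5, 1 (mod 8); ε·ε+αω+βω = 0·0+5·0+8·1 ≡ 0  ⇒  (a,b)_2 = +1.
|Ram(-390, 561)| = 2, even; anisotropic at {11, 13}.

[11, 13]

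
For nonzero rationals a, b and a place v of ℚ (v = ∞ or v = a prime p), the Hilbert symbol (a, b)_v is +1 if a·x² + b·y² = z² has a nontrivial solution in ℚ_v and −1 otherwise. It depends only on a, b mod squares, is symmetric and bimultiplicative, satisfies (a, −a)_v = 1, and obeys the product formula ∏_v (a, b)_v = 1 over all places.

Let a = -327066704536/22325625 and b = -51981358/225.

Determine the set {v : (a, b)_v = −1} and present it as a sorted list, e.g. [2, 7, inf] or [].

Mod squares: a ≡ -33046, b ≡ -2542. Check v ∈ {∞, 2, 3, 5, 7, 11, 13, 31, 41}.
v=3: a=3^-6·(≡2), b=3^-2·(≡2) mod 3; (2|3)=-1, (2|3)=-1; (−1)^{-6·-2·1}·(-1)^-2·(-1)^-6 = +1.
v=13: a=13^3·(≡2), b=13^2·(≡6) mod 13; (2|13)=-1, (6|13)=-1; (−1)^{3·2·6}·(-1)^2·(-1)^3 = -1.
v=31: a=31^1·(≡2), b=31^1·(≡12) mod 31; (2|31)=+1, (12|31)=-1; (−1)^{1·1·15}·(+1)^1·(-1)^1 = +1.
v=11: a=11^4·(≡4), b=11^2·(≡8) mod 11; (4|11)=+1, (8|11)=-1; (−1)^{4·2·5}·(+1)^2·(-1)^4 = +1.
v=∞: -33046 < 0 and -2542 < 0  ⇒  (a,b)_∞ = -1.
v=7: a=7^-2·(≡1), b=7^0·(≡5) mod 7; (1|7)=+1, (5|7)=-1; (−1)^{-2·0·3}·(+1)^0·(-1)^-2 = +1.
v=2: v_2(a)=3, v_2(b)=1; units ≡ 5, 1 (mod 8); ε·ε+αω+βω = 0·0+3·0+1·1 ≡ 1  ⇒  (a,b)_2 = -1.
v=41: a=41^1·(≡3), b=41^1·(≡31) mod 41; (3|41)=-1, (31|41)=+1; (−1)^{1·1·20}·(-1)^1·(+1)^1 = -1.
v=5: a=5^-4·(≡4), b=5^-2·(≡3) mod 5; (4|5)=+1, (3|5)=-1; (−1)^{-4·-2·2}·(+1)^-2·(-1)^-4 = +1.
(-33046, -2542 / ℚ) ramifies at {2, 13, 41, ∞}: a division algebra.

[2, 13, 41, inf]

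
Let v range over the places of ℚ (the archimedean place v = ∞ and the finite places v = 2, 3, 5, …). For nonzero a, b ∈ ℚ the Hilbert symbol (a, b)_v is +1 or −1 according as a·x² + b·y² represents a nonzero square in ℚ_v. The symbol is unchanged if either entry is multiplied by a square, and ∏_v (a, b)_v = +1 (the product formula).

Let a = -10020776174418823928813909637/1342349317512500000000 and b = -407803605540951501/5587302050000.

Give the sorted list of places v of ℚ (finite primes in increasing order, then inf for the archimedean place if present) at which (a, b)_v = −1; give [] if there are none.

(a, b) ≡ (-1785, -105) mod (ℚ^×)²; places V = {2, 3, 5, 7, 11, 17, 19, 23, 29, 31, ∞}.
(a,b)_7: α=1, u≡1; β=1, v≡5 (mod 7); (1|7)=+1, (5|7)=-1; sign (−1)^1·+1^1·-1^1 = +1.
(a,b)_31: α=-6, u≡22; β=-4, v≡2 (mod 31); (22|31)=-1, (2|31)=+1; sign (−1)^0·-1^-4·+1^-6 = +1.
(a,b)_23: α=2, u≡4; β=0, v≡21 (mod 23); (4|23)=+1, (21|23)=-1; sign (−1)^0·+1^0·-1^2 = +1.
(a,b)_17: α=3, u≡3; β=2, v≡10 (mod 17); (3|17)=-1, (10|17)=-1; sign (−1)^0·-1^2·-1^3 = -1.
(a,b)_2: α=-8, β=-4; u≡7, v≡7 (mod 8); ε(u)ε(v)=1·1, αω(v)=-8·0, βω(u)=-4·0; sum ≡ 1  ⇒  -1.
(a,b)_3: α=9, u≡2; β=7, v≡1 (mod 3); (2|3)=-1, (1|3)=+1; sign (−1)^1·-1^7·+1^9 = +1.
(a,b)_19: α=6, u≡7; β=4, v≡9 (mod 19); (7|19)=+1, (9|19)=+1; sign (−1)^0·+1^4·+1^6 = +1.
(a,b)_11: α=-2, u≡8; β=-2, v≡3 (mod 11); (8|11)=-1, (3|11)=+1; sign (−1)^0·-1^-2·+1^-2 = +1.
(a,b)_29: α=6, u≡6; β=4, v≡15 (mod 29); (6|29)=+1, (15|29)=-1; sign (−1)^0·+1^4·-1^6 = +1.
(a,b)_∞: sgn(-1785)=−, sgn(-105)=−, so -1.
(a,b)_5: α=-11, u≡3; β=-5, v≡4 (mod 5); (3|5)=-1, (4|5)=+1; sign (−1)^0·-1^-5·+1^-11 = -1.
Ram(-1785, -105) = {2, 5, 17, ∞}; no ℚ_2-point on the conic.

[2, 5, 17, inf]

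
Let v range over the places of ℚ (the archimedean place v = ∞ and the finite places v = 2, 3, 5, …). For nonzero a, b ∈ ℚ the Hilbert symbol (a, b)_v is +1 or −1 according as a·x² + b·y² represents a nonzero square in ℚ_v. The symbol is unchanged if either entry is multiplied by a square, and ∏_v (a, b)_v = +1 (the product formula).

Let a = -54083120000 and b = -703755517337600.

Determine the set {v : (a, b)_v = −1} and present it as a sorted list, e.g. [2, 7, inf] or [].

Mod squares: a ≡ -1352078, b ≡ -266. Check v ∈ {∞, 2, 5, 7, 13, 17, 19, 23}.
v=17: a=17^1·(≡8), b=17^2·(≡11) mod 17; (8|17)=+1, (11|17)=-1; (−1)^{1·2·8}·(+1)^2·(-1)^1 = -1.
v=7: a=7^1·(≡1), b=7^1·(≡2) mod 7; (1|7)=+1, (2|7)=+1; (−1)^{1·1·3}·(+1)^1·(+1)^1 = -1.
v=23: a=23^1·(≡6), b=23^2·(≡20) mod 23; (6|23)=+1, (20|23)=-1; (−1)^{1·2·11}·(+1)^2·(-1)^1 = -1.
v=∞: -1352078 < 0 and -266 < 0  ⇒  (a,b)_∞ = -1.
v=19: a=19^1·(≡3), b=19^1·(≡16) mod 19; (3|19)=-1, (16|19)=+1; (−1)^{1·1·9}·(-1)^1·(+1)^1 = +1.
v=2: v_2(a)=7, v_2(b)=13; units ≡ 1, 3 (mod 8); ε·ε+αω+βω = 0·1+7·1+13·0 ≡ 1  ⇒  (a,b)_2 = -1.
v=5: a=5^4·(≡3), b=5^2·(≡1) mod 5; (3|5)=-1, (1|5)=+1; (−1)^{4·2·2}·(-1)^2·(+1)^4 = +1.
v=13: a=13^1·(≡6), b=13^2·(≡6) mod 13; (6|13)=-1, (6|13)=-1; (−1)^{1·2·6}·(-1)^2·(-1)^1 = -1.
|Ram(-1352078, -266)| = 6, even; anisotropic at {2, 7, 13, 17, 23, ∞}.

[2, 7, 13, 17, 23, inf]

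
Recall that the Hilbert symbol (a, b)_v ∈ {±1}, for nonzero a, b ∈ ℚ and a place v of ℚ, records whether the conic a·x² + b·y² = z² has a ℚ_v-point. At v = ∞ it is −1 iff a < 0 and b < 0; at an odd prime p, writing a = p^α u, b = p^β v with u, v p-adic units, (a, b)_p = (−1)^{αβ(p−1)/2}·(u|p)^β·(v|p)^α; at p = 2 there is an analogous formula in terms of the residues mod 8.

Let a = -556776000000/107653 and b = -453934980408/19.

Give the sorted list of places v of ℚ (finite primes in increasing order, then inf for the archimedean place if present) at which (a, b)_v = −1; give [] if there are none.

[3, 11, 13, 37, 41, inf]

(a, b) ≡ (-201058, -60762) mod (ℚ^×)²; places V = {2, 3, 5, 7, 11, 13, 19, 23, 37, 41, ∞}.
(a,b)_11: α=1, u≡4; β=0, v≡10 (mod 11); (4|11)=+1, (10|11)=-1; sign (−1)^0·+1^0·-1^1 = -1.
(a,b)_23: α=0, u≡9; β=2, v≡13 (mod 23); (9|23)=+1, (13|23)=+1; sign (−1)^0·+1^2·+1^0 = +1.
(a,b)_2: α=9, β=3; u≡7, v≡3 (mod 8); ε(u)ε(v)=1·1, αω(v)=9·1, βω(u)=3·0; sum ≡ 0  ⇒  +1.
(a,b)_∞: sgn(-201058)=−, sgn(-60762)=−, so -1.
(a,b)_41: α=0, u≡19; β=1, v≡22 (mod 41); (19|41)=-1, (22|41)=-1; sign (−1)^0·-1^1·-1^0 = -1.
(a,b)_13: α=-3, u≡4; β=1, v≡6 (mod 13); (4|13)=+1, (6|13)=-1; sign (−1)^0·+1^1·-1^-3 = -1.
(a,b)_7: α=-2, u≡3; β=2, v≡3 (mod 7); (3|7)=-1, (3|7)=-1; sign (−1)^0·-1^2·-1^-2 = +1.
(a,b)_19: α=1, u≡9; β=-1, v≡13 (mod 19); (9|19)=+1, (13|19)=-1; sign (−1)^1·+1^-1·-1^1 = +1.
(a,b)_37: α=1, u≡32; β=2, v≡13 (mod 37); (32|37)=-1, (13|37)=-1; sign (−1)^0·-1^2·-1^1 = -1.
(a,b)_5: α=6, u≡2; β=0, v≡3 (mod 5); (2|5)=-1, (3|5)=-1; sign (−1)^0·-1^0·-1^6 = +1.
(a,b)_3: α=2, u≡2; β=1, v≡2 (mod 3); (2|3)=-1, (2|3)=-1; sign (−1)^0·-1^1·-1^2 = -1.
|Ram(-201058, -60762)| = 6, even; anisotropic at {3, 11, 13, 37, 41, ∞}.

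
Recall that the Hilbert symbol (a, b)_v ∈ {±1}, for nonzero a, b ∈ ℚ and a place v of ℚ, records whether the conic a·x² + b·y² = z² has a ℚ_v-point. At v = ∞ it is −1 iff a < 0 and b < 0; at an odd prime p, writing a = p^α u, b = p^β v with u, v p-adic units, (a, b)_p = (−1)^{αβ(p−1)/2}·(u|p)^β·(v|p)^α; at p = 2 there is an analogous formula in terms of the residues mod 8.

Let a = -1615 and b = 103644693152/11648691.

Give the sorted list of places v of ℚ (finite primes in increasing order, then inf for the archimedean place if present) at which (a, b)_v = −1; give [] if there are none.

(a, b) ≡ (-1615, 49742) mod (ℚ^×)²; places V = {2, 3, 5, 7, 11, 13, 17, 19, 29, ∞}.
(a,b)_∞: sgn(-1615)=−, sgn(49742)=+, so +1.
(a,b)_7: α=0, u≡2; β=1, v≡2 (mod 7); (2|7)=+1, (2|7)=+1; sign (−1)^0·+1^1·+1^0 = +1.
(a,b)_11: α=0, u≡2; β=5, v≡3 (mod 11); (2|11)=-1, (3|11)=+1; sign (−1)^0·-1^5·+1^0 = -1.
(a,b)_2: α=0, β=5; u≡1, v≡7 (mod 8); ε(u)ε(v)=0·1, αω(v)=0·0, βω(u)=5·0; sum ≡ 0  ⇒  +1.
(a,b)_3: α=0, u≡2; β=-6, v≡2 (mod 3); (2|3)=-1, (2|3)=-1; sign (−1)^0·-1^-6·-1^0 = +1.
(a,b)_19: α=1, u≡10; β=-1, v≡12 (mod 19); (10|19)=-1, (12|19)=-1; sign (−1)^1·-1^-1·-1^1 = -1.
(a,b)_13: α=0, u≡10; β=2, v≡3 (mod 13); (10|13)=+1, (3|13)=+1; sign (−1)^0·+1^2·+1^0 = +1.
(a,b)_29: α=0, u≡9; β=-2, v≡23 (mod 29); (9|29)=+1, (23|29)=+1; sign (−1)^0·+1^-2·+1^0 = +1.
(a,b)_17: α=1, u≡7; β=1, v≡2 (mod 17); (7|17)=-1, (2|17)=+1; sign (−1)^0·-1^1·+1^1 = -1.
(a,b)_5: α=1, u≡2; β=0, v≡2 (mod 5); (2|5)=-1, (2|5)=-1; sign (−1)^0·-1^0·-1^1 = -1.
(-1615, 49742 / ℚ) ramifies at {5, 11, 17, 19}: a division algebra.

[5, 11, 17, 19]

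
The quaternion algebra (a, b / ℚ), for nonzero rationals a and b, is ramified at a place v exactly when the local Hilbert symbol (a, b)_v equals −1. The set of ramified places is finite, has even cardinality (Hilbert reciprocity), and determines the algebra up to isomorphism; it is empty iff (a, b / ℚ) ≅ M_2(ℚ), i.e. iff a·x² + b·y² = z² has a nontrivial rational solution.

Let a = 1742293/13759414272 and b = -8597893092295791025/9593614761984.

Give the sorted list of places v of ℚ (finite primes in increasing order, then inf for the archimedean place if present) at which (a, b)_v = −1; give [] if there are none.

(a, b) ≡ (74, -72611) mod (ℚ^×)²; places V = {2, 3, 5, 7, 11, 19, 23, 29, 31, 37, 41, ∞}.
(a,b)_7: α=2, u≡2; β=3, v≡2 (mod 7); (2|7)=+1, (2|7)=+1; sign (−1)^0·+1^3·+1^2 = +1.
(a,b)_11: α=0, u≡8; β=-1, v≡6 (mod 11); (8|11)=-1, (6|11)=-1; sign (−1)^0·-1^-1·-1^0 = -1.
(a,b)_19: α=0, u≡5; β=-2, v≡11 (mod 19); (5|19)=+1, (11|19)=+1; sign (−1)^0·+1^-2·+1^0 = +1.
(a,b)_37: α=1, u≡14; β=2, v≡8 (mod 37); (14|37)=-1, (8|37)=-1; sign (−1)^0·-1^2·-1^1 = -1.
(a,b)_29: α=0, u≡20; β=2, v≡5 (mod 29); (20|29)=+1, (5|29)=+1; sign (−1)^0·+1^2·+1^0 = +1.
(a,b)_∞: sgn(74)=+, sgn(-72611)=−, so +1.
(a,b)_5: α=0, u≡4; β=2, v≡1 (mod 5); (4|5)=+1, (1|5)=+1; sign (−1)^0·+1^2·+1^0 = +1.
(a,b)_23: α=0, u≡22; β=1, v≡21 (mod 23); (22|23)=-1, (21|23)=-1; sign (−1)^0·-1^1·-1^0 = -1.
(a,b)_31: α=2, u≡12; β=4, v≡11 (mod 31); (12|31)=-1, (11|31)=-1; sign (−1)^0·-1^4·-1^2 = +1.
(a,b)_3: α=-8, u≡2; β=-2, v≡1 (mod 3); (2|3)=-1, (1|3)=+1; sign (−1)^0·-1^-2·+1^-8 = +1.
(a,b)_2: α=-21, β=-28; u≡5, v≡5 (mod 8); ε(u)ε(v)=0·0, αω(v)=-21·1, βω(u)=-28·1; sum ≡ 1  ⇒  -1.
(a,b)_41: α=0, u≡40; β=1, v≡31 (mod 41); (40|41)=+1, (31|41)=+1; sign (−1)^0·+1^1·+1^0 = +1.
|Ram(74, -72611)| = 4, even; anisotropic at {2, 11, 23, 37}.

[2, 11, 23, 37]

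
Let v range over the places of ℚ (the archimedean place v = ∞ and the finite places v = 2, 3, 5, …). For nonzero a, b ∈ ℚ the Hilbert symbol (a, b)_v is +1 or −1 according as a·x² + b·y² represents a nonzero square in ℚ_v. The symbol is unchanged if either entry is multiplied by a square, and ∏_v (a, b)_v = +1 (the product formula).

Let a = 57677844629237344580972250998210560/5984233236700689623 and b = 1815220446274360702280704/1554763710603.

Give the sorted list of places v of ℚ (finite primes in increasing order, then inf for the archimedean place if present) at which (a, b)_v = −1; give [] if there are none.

[2, 3, 5, 11]

(a, b) ≡ (20930, 9867) mod (ℚ^×)²; places V = {2, 3, 5, 7, 11, 13, 17, 19, 23, 47, 53, ∞}.
(a,b)_2: α=15, β=10; u≡1, v≡3 (mod 8); ε(u)ε(v)=0·1, αω(v)=15·1, βω(u)=10·0; sum ≡ 1  ⇒  -1.
(a,b)_17: α=-6, u≡11; β=-4, v≡10 (mod 17); (11|17)=-1, (10|17)=-1; sign (−1)^0·-1^-4·-1^-6 = +1.
(a,b)_53: α=0, u≡5; β=-2, v≡38 (mod 53); (5|53)=-1, (38|53)=+1; sign (−1)^0·-1^-2·+1^0 = +1.
(a,b)_19: α=6, u≡6; β=4, v≡17 (mod 19); (6|19)=+1, (17|19)=+1; sign (−1)^0·+1^4·+1^6 = +1.
(a,b)_23: α=-1, u≡6; β=1, v≡20 (mod 23); (6|23)=+1, (20|23)=-1; sign (−1)^1·+1^1·-1^-1 = +1.
(a,b)_47: α=-6, u≡35; β=-2, v≡10 (mod 47); (35|47)=-1, (10|47)=-1; sign (−1)^0·-1^-2·-1^-6 = +1.
(a,b)_11: α=4, u≡7; β=5, v≡2 (mod 11); (7|11)=-1, (2|11)=-1; sign (−1)^0·-1^5·-1^4 = -1.
(a,b)_13: α=3, u≡2; β=1, v≡7 (mod 13); (2|13)=-1, (7|13)=-1; sign (−1)^0·-1^1·-1^3 = +1.
(a,b)_∞: sgn(20930)=+, sgn(9867)=+, so +1.
(a,b)_5: α=1, u≡4; β=0, v≡3 (mod 5); (4|5)=+1, (3|5)=-1; sign (−1)^0·+1^0·-1^1 = -1.
(a,b)_3: α=0, u≡2; β=-1, v≡1 (mod 3); (2|3)=-1, (1|3)=+1; sign (−1)^0·-1^-1·+1^0 = -1.
(a,b)_7: α=17, u≡4; β=10, v≡1 (mod 7); (4|7)=+1, (1|7)=+1; sign (−1)^0·+1^10·+1^17 = +1.
(20930, 9867 / ℚ) ramifies at {2, 3, 5, 11}: a division algebra.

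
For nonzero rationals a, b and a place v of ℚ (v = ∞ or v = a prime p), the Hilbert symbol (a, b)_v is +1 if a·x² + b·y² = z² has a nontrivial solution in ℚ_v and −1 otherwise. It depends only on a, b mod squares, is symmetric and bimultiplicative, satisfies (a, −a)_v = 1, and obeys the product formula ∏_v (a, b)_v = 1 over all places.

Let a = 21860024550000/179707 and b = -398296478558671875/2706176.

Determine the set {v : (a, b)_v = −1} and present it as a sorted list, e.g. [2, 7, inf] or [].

Mod squares: a ≡ 170255085, b ≡ -145145. Check v ∈ {∞, 2, 3, 5, 7, 11, 13, 17, 23, 29, 31}.
v=3: a=3^1·(≡2), b=3^2·(≡1) mod 3; (2|3)=-1, (1|3)=+1; (−1)^{1·2·1}·(-1)^2·(+1)^1 = +1.
v=5: a=5^5·(≡3), b=5^7·(≡4) mod 5; (3|5)=-1, (4|5)=+1; (−1)^{5·7·2}·(-1)^7·(+1)^5 = -1.
v=17: a=17^-1·(≡1), b=17^0·(≡9) mod 17; (1|17)=+1, (9|17)=+1; (−1)^{-1·0·8}·(+1)^0·(+1)^-1 = +1.
v=11: a=11^-1·(≡5), b=11^-1·(≡5) mod 11; (5|11)=+1, (5|11)=+1; (−1)^{-1·-1·5}·(+1)^-1·(+1)^-1 = -1.
v=29: a=29^1·(≡2), b=29^1·(≡21) mod 29; (2|29)=-1, (21|29)=-1; (−1)^{1·1·14}·(-1)^1·(-1)^1 = +1.
v=23: a=23^1·(≡6), b=23^2·(≡13) mod 23; (6|23)=+1, (13|23)=+1; (−1)^{1·2·11}·(+1)^2·(+1)^1 = +1.
v=2: v_2(a)=4, v_2(b)=-8; units ≡ 5, 7 (mod 8); ε·ε+αω+βω = 0·1+4·0+-8·1 ≡ 0  ⇒  (a,b)_2 = +1.
v=13: a=13^1·(≡7), b=13^3·(≡8) mod 13; (7|13)=-1, (8|13)=-1; (−1)^{1·3·6}·(-1)^3·(-1)^1 = +1.
v=∞: 170255085 > 0 and -145145 < 0  ⇒  (a,b)_∞ = +1.
v=7: a=7^5·(≡2), b=7^5·(≡3) mod 7; (2|7)=+1, (3|7)=-1; (−1)^{5·5·3}·(+1)^5·(-1)^5 = +1.
v=31: a=31^-2·(≡2), b=31^-2·(≡7) mod 31; (2|31)=+1, (7|31)=+1; (−1)^{-2·-2·15}·(+1)^-2·(+1)^-2 = +1.
Ram(170255085, -145145) = {5, 11}; no ℚ_5-point on the conic.

[5, 11]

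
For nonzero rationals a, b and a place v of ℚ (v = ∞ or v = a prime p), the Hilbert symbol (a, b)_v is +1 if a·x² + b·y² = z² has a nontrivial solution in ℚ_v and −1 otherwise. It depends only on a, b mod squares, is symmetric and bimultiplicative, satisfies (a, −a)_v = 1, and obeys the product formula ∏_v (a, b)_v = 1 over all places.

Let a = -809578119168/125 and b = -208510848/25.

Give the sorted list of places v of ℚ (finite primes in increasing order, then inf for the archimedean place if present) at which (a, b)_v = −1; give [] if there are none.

[2, 3, 5, 7, 17, inf]

(a, b) ≡ (-3315, -238) mod (ℚ^×)²; places V = {2, 3, 5, 7, 13, 17, ∞}.
(a,b)_∞: sgn(-3315)=−, sgn(-238)=−, so -1.
(a,b)_7: α=2, u≡5; β=1, v≡1 (mod 7); (5|7)=-1, (1|7)=+1; sign (−1)^0·-1^1·+1^2 = -1.
(a,b)_17: α=1, u≡9; β=1, v≡11 (mod 17); (9|17)=+1, (11|17)=-1; sign (−1)^0·+1^1·-1^1 = -1.
(a,b)_2: α=14, β=7; u≡5, v≡1 (mod 8); ε(u)ε(v)=0·0, αω(v)=14·0, βω(u)=7·1; sum ≡ 1  ⇒  -1.
(a,b)_5: α=-3, u≡2; β=-2, v≡2 (mod 5); (2|5)=-1, (2|5)=-1; sign (−1)^0·-1^-2·-1^-3 = -1.
(a,b)_13: α=3, u≡6; β=2, v≡1 (mod 13); (6|13)=-1, (1|13)=+1; sign (−1)^0·-1^2·+1^3 = +1.
(a,b)_3: α=3, u≡2; β=4, v≡2 (mod 3); (2|3)=-1, (2|3)=-1; sign (−1)^0·-1^4·-1^3 = -1.
|Ram(-3315, -238)| = 6, even; anisotropic at {2, 3, 5, 7, 17, ∞}.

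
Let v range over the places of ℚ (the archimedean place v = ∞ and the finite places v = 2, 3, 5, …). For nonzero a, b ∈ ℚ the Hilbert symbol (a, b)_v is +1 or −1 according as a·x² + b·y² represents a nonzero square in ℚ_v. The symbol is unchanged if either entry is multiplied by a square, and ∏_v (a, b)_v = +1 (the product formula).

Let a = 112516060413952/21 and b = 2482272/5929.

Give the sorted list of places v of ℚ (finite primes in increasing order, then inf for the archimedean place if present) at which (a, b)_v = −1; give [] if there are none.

(a, b) ≡ (273, 102) mod (ℚ^×)²; places V = {2, 3, 7, 11, 13, 17, ∞}.
(a,b)_17: α=2, u≡1; β=1, v≡12 (mod 17); (1|17)=+1, (12|17)=-1; sign (−1)^0·+1^1·-1^2 = +1.
(a,b)_∞: sgn(273)=+, sgn(102)=+, so +1.
(a,b)_7: α=-1, u≡2; β=-2, v≡1 (mod 7); (2|7)=+1, (1|7)=+1; sign (−1)^0·+1^-2·+1^-1 = +1.
(a,b)_3: α=-1, u≡1; β=3, v≡1 (mod 3); (1|3)=+1, (1|3)=+1; sign (−1)^1·+1^3·+1^-1 = -1.
(a,b)_2: α=20, β=5; u≡1, v≡3 (mod 8); ε(u)ε(v)=0·1, αω(v)=20·1, βω(u)=5·0; sum ≡ 0  ⇒  +1.
(a,b)_13: α=5, u≡5; β=2, v≡11 (mod 13); (5|13)=-1, (11|13)=-1; sign (−1)^0·-1^2·-1^5 = -1.
(a,b)_11: α=0, u≡3; β=-2, v≡9 (mod 11); (3|11)=+1, (9|11)=+1; sign (−1)^0·+1^-2·+1^0 = +1.
Ram(273, 102) = {3, 13}; no ℚ_3-point on the conic.

[3, 13]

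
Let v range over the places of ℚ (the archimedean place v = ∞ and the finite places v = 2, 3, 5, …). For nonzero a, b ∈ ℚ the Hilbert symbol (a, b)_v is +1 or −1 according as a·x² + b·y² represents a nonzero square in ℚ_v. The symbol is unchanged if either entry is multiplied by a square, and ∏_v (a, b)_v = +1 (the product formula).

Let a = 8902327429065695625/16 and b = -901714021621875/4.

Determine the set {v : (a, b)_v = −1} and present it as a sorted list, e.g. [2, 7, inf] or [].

Mod squares: a ≡ 17, b ≡ -1155. Check v ∈ {∞, 2, 3, 5, 7, 11, 13, 17}.
v=3: a=3^10·(≡2), b=3^7·(≡2) mod 3; (2|3)=-1, (2|3)=-1; (−1)^{10·7·1}·(-1)^7·(-1)^10 = -1.
v=5: a=5^4·(≡3), b=5^5·(≡4) mod 5; (3|5)=-1, (4|5)=+1; (−1)^{4·5·2}·(-1)^5·(+1)^4 = -1.
v=13: a=13^2·(≡3), b=13^0·(≡8) mod 13; (3|13)=+1, (8|13)=-1; (−1)^{2·0·6}·(+1)^0·(-1)^2 = +1.
v=11: a=11^2·(≡6), b=11^3·(≡3) mod 11; (6|11)=-1, (3|11)=+1; (−1)^{2·3·5}·(-1)^3·(+1)^2 = -1.
v=∞: 17 > 0 and -1155 < 0  ⇒  (a,b)_∞ = +1.
v=17: a=17^3·(≡16), b=17^2·(≡9) mod 17; (16|17)=+1, (9|17)=+1; (−1)^{3·2·8}·(+1)^2·(+1)^3 = +1.
v=7: a=7^4·(≡6), b=7^3·(≡6) mod 7; (6|7)=-1, (6|7)=-1; (−1)^{4·3·3}·(-1)^3·(-1)^4 = -1.
v=2: v_2(a)=-4, v_2(b)=-2; units ≡ 1, 5 (mod 8); ε·ε+αω+βω = 0·0+-4·1+-2·0 ≡ 0  ⇒  (a,b)_2 = +1.
Ram(17, -1155) = {3, 5, 7, 11}; no ℚ_3-point on the conic.

[3, 5, 7, 11]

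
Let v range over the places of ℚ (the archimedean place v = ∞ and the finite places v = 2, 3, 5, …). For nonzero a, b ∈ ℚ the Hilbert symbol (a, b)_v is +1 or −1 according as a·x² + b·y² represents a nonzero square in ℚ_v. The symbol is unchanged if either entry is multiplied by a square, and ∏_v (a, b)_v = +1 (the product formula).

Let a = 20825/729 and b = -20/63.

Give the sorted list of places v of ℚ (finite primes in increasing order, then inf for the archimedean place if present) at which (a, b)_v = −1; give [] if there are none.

[5, 7]

(a, b) ≡ (17, -35) mod (ℚ^×)²; places V = {2, 3, 5, 7, 17, ∞}.
(a,b)_2: α=0, β=2; u≡1, v≡5 (mod 8); ε(u)ε(v)=0·0, αω(v)=0·1, βω(u)=2·0; sum ≡ 0  ⇒  +1.
(a,b)_3: α=-6, u≡2; β=-2, v≡1 (mod 3); (2|3)=-1, (1|3)=+1; sign (−1)^0·-1^-2·+1^-6 = +1.
(a,b)_5: α=2, u≡2; β=1, v≡2 (mod 5); (2|5)=-1, (2|5)=-1; sign (−1)^0·-1^1·-1^2 = -1.
(a,b)_∞: sgn(17)=+, sgn(-35)=−, so +1.
(a,b)_7: α=2, u≡5; β=-1, v≡4 (mod 7); (5|7)=-1, (4|7)=+1; sign (−1)^0·-1^-1·+1^2 = -1.
(a,b)_17: α=1, u≡8; β=0, v≡4 (mod 17); (8|17)=+1, (4|17)=+1; sign (−1)^0·+1^0·+1^1 = +1.
(17, -35 / ℚ) ramifies at {5, 7}: a division algebra.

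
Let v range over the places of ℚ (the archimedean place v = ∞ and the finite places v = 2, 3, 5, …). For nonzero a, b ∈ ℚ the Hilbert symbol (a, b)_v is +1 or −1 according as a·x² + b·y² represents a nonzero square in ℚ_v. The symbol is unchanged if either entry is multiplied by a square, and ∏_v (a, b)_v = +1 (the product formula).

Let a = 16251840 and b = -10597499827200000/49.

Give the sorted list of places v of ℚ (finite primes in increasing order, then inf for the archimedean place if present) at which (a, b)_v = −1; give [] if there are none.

[2, 3, 5, 11, 13, 19]

(a, b) ≡ (3135, -130) mod (ℚ^×)²; places V = {2, 3, 5, 7, 11, 13, 19, ∞}.
(a,b)_11: α=1, u≡8; β=2, v≡6 (mod 11); (8|11)=-1, (6|11)=-1; sign (−1)^0·-1^2·-1^1 = -1.
(a,b)_∞: sgn(3135)=+, sgn(-130)=−, so +1.
(a,b)_2: α=6, β=13; u≡7, v≡7 (mod 8); ε(u)ε(v)=1·1, αω(v)=6·0, βω(u)=13·0; sum ≡ 1  ⇒  -1.
(a,b)_13: α=0, u≡7; β=1, v≡12 (mod 13); (7|13)=-1, (12|13)=+1; sign (−1)^0·-1^1·+1^0 = -1.
(a,b)_3: α=5, u≡1; β=6, v≡2 (mod 3); (1|3)=+1, (2|3)=-1; sign (−1)^0·+1^6·-1^5 = -1.
(a,b)_5: α=1, u≡3; β=5, v≡4 (mod 5); (3|5)=-1, (4|5)=+1; sign (−1)^0·-1^5·+1^1 = -1.
(a,b)_19: α=1, u≡18; β=2, v≡10 (mod 19); (18|19)=-1, (10|19)=-1; sign (−1)^0·-1^2·-1^1 = -1.
(a,b)_7: α=0, u≡3; β=-2, v≡6 (mod 7); (3|7)=-1, (6|7)=-1; sign (−1)^0·-1^-2·-1^0 = +1.
|Ram(3135, -130)| = 6, even; anisotropic at {2, 3, 5, 11, 13, 19}.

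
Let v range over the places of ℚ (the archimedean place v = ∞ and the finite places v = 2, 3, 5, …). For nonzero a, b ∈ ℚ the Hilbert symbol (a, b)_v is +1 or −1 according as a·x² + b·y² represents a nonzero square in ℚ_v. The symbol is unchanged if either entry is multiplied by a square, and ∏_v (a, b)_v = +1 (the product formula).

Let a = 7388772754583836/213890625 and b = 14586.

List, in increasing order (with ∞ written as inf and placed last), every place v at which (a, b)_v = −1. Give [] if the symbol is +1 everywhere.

[7, 11, 13, 19]

(a, b) ≡ (24871, 14586) mod (ℚ^×)²; places V = {2, 3, 5, 7, 11, 13, 17, 19, 23, 41, ∞}.
(a,b)_2: α=2, β=1; u≡7, v≡5 (mod 8); ε(u)ε(v)=1·0, αω(v)=2·1, βω(u)=1·0; sum ≡ 0  ⇒  +1.
(a,b)_7: α=1, u≡1; β=0, v≡5 (mod 7); (1|7)=+1, (5|7)=-1; sign (−1)^0·+1^0·-1^1 = -1.
(a,b)_5: α=-6, u≡4; β=0, v≡1 (mod 5); (4|5)=+1, (1|5)=+1; sign (−1)^0·+1^0·+1^-6 = +1.
(a,b)_13: α=-2, u≡7; β=1, v≡4 (mod 13); (7|13)=-1, (4|13)=+1; sign (−1)^0·-1^1·+1^-2 = -1.
(a,b)_11: α=1, u≡10; β=1, v≡6 (mod 11); (10|11)=-1, (6|11)=-1; sign (−1)^1·-1^1·-1^1 = -1.
(a,b)_∞: sgn(24871)=+, sgn(14586)=+, so +1.
(a,b)_41: α=2, u≡39; β=0, v≡31 (mod 41); (39|41)=+1, (31|41)=+1; sign (−1)^0·+1^0·+1^2 = +1.
(a,b)_3: α=-4, u≡1; β=1, v≡2 (mod 3); (1|3)=+1, (2|3)=-1; sign (−1)^0·+1^1·-1^-4 = +1.
(a,b)_23: α=2, u≡16; β=0, v≡4 (mod 23); (16|23)=+1, (4|23)=+1; sign (−1)^0·+1^0·+1^2 = +1.
(a,b)_17: α=5, u≡15; β=1, v≡8 (mod 17); (15|17)=+1, (8|17)=+1; sign (−1)^0·+1^1·+1^5 = +1.
(a,b)_19: α=1, u≡6; β=0, v≡13 (mod 19); (6|19)=+1, (13|19)=-1; sign (−1)^0·+1^0·-1^1 = -1.
(24871, 14586 / ℚ) ramifies at {7, 11, 13, 19}: a division algebra.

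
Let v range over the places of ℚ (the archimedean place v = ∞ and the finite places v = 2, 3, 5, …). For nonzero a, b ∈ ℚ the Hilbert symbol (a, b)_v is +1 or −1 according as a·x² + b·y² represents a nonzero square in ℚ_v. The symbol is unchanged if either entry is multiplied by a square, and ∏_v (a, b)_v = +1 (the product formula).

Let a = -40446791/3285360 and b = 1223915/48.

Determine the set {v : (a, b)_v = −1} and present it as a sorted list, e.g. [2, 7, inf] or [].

Mod squares: a ≡ -1785, b ≡ 105. Check v ∈ {∞, 2, 3, 5, 7, 11, 13, 17, 53}.
v=17: a=17^1·(≡10), b=17^2·(≡5) mod 17; (10|17)=-1, (5|17)=-1; (−1)^{1·2·8}·(-1)^2·(-1)^1 = -1.
v=2: v_2(a)=-4, v_2(b)=-4; units ≡ 7, 1 (mod 8); ε·ε+αω+βω = 1·0+-4·0+-4·0 ≡ 0  ⇒  (a,b)_2 = +1.
v=∞: -1785 < 0 and 105 > 0  ⇒  (a,b)_∞ = +1.
v=5: a=5^-1·(≡2), b=5^1·(≡1) mod 5; (2|5)=-1, (1|5)=+1; (−1)^{-1·1·2}·(-1)^1·(+1)^-1 = -1.
v=13: a=13^-2·(≡1), b=13^0·(≡12) mod 13; (1|13)=+1, (12|13)=+1; (−1)^{-2·0·6}·(+1)^0·(+1)^-2 = +1.
v=7: a=7^1·(≡2), b=7^1·(≡1) mod 7; (2|7)=+1, (1|7)=+1; (−1)^{1·1·3}·(+1)^1·(+1)^1 = -1.
v=3: a=3^-5·(≡2), b=3^-1·(≡2) mod 3; (2|3)=-1, (2|3)=-1; (−1)^{-5·-1·1}·(-1)^-1·(-1)^-5 = -1.
v=53: a=53^2·(≡9), b=53^0·(≡24) mod 53; (9|53)=+1, (24|53)=+1; (−1)^{2·0·26}·(+1)^0·(+1)^2 = +1.
v=11: a=11^2·(≡8), b=11^2·(≡7) mod 11; (8|11)=-1, (7|11)=-1; (−1)^{2·2·5}·(-1)^2·(-1)^2 = +1.
Ram(-1785, 105) = {3, 5, 7, 17}; no ℚ_3-point on the conic.

[3, 5, 7, 17]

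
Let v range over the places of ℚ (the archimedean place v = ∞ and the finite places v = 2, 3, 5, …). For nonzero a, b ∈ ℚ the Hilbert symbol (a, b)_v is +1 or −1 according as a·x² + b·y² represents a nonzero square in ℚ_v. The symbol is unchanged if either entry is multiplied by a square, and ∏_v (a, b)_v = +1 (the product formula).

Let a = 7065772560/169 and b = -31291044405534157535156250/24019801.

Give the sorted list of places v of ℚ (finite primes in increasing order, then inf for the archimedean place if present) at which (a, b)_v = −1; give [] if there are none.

(a, b) ≡ (385, -5610) mod (ℚ^×)²; places V = {2, 3, 5, 7, 11, 13, 17, 23, 29, ∞}.
(a,b)_2: α=4, β=1; u≡1, v≡3 (mod 8); ε(u)ε(v)=0·1, αω(v)=4·1, βω(u)=1·0; sum ≡ 0  ⇒  +1.
(a,b)_3: α=4, u≡1; β=9, v≡2 (mod 3); (1|3)=+1, (2|3)=-1; sign (−1)^0·+1^9·-1^4 = +1.
(a,b)_23: α=0, u≡19; β=2, v≡3 (mod 23); (19|23)=-1, (3|23)=+1; sign (−1)^0·-1^2·+1^0 = +1.
(a,b)_13: α=-2, u≡2; β=-4, v≡2 (mod 13); (2|13)=-1, (2|13)=-1; sign (−1)^0·-1^-4·-1^-2 = +1.
(a,b)_7: α=3, u≡5; β=6, v≡1 (mod 7); (5|7)=-1, (1|7)=+1; sign (−1)^0·-1^6·+1^3 = +1.
(a,b)_∞: sgn(385)=+, sgn(-5610)=−, so +1.
(a,b)_5: α=1, u≡3; β=9, v≡2 (mod 5); (3|5)=-1, (2|5)=-1; sign (−1)^0·-1^9·-1^1 = +1.
(a,b)_29: α=0, u≡2; β=-2, v≡25 (mod 29); (2|29)=-1, (25|29)=+1; sign (−1)^0·-1^-2·+1^0 = +1.
(a,b)_17: α=2, u≡3; β=3, v≡11 (mod 17); (3|17)=-1, (11|17)=-1; sign (−1)^0·-1^3·-1^2 = -1.
(a,b)_11: α=1, u≡7; β=3, v≡10 (mod 11); (7|11)=-1, (10|11)=-1; sign (−1)^1·-1^3·-1^1 = -1.
Ram(385, -5610) = {11, 17}; no ℚ_11-point on the conic.

[11, 17]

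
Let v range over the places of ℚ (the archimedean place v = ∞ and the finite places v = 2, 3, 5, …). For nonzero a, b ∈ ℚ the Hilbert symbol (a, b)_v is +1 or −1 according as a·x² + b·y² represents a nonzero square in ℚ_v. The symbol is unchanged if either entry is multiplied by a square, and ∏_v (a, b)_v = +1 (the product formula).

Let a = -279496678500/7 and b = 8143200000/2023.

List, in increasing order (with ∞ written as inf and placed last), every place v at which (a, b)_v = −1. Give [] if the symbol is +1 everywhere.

(a, b) ≡ (-15295, 39585) mod (ℚ^×)²; places V = {2, 3, 5, 7, 13, 17, 19, 23, 29, ∞}.
(a,b)_13: α=2, u≡11; β=1, v≡12 (mod 13); (11|13)=-1, (12|13)=+1; sign (−1)^0·-1^1·+1^2 = -1.
(a,b)_19: α=1, u≡10; β=0, v≡12 (mod 19); (10|19)=-1, (12|19)=-1; sign (−1)^0·-1^0·-1^1 = -1.
(a,b)_29: α=2, u≡3; β=1, v≡14 (mod 29); (3|29)=-1, (14|29)=-1; sign (−1)^0·-1^1·-1^2 = -1.
(a,b)_3: α=2, u≡2; β=3, v≡1 (mod 3); (2|3)=-1, (1|3)=+1; sign (−1)^0·-1^3·+1^2 = -1.
(a,b)_5: α=3, u≡1; β=5, v≡3 (mod 5); (1|5)=+1, (3|5)=-1; sign (−1)^0·+1^5·-1^3 = -1.
(a,b)_7: α=-1, u≡3; β=-1, v≡6 (mod 7); (3|7)=-1, (6|7)=-1; sign (−1)^1·-1^-1·-1^-1 = -1.
(a,b)_∞: sgn(-15295)=−, sgn(39585)=+, so +1.
(a,b)_2: α=2, β=8; u≡1, v≡1 (mod 8); ε(u)ε(v)=0·0, αω(v)=2·0, βω(u)=8·0; sum ≡ 0  ⇒  +1.
(a,b)_17: α=0, u≡14; β=-2, v≡9 (mod 17); (14|17)=-1, (9|17)=+1; sign (−1)^0·-1^-2·+1^0 = +1.
(a,b)_23: α=1, u≡1; β=0, v≡2 (mod 23); (1|23)=+1, (2|23)=+1; sign (−1)^0·+1^0·+1^1 = +1.
(-15295, 39585 / ℚ) ramifies at {3, 5, 7, 13, 19, 29}: a division algebra.

[3, 5, 7, 13, 19, 29]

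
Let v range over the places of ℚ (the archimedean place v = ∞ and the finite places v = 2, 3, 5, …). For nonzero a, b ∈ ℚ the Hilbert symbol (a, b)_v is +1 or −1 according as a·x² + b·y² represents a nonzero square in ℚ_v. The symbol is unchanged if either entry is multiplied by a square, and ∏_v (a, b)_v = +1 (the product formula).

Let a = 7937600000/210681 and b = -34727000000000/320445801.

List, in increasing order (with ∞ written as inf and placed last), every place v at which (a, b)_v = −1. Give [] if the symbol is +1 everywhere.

[5, 41]

(a, b) ≡ (410, -2870) mod (ℚ^×)²; places V = {2, 3, 5, 7, 11, 13, 17, 41, ∞}.
(a,b)_13: α=0, u≡6; β=-2, v≡4 (mod 13); (6|13)=-1, (4|13)=+1; sign (−1)^0·-1^-2·+1^0 = +1.
(a,b)_2: α=9, β=9; u≡5, v≡5 (mod 8); ε(u)ε(v)=0·0, αω(v)=9·1, βω(u)=9·1; sum ≡ 0  ⇒  +1.
(a,b)_11: α=2, u≡9; β=2, v≡9 (mod 11); (9|11)=+1, (9|11)=+1; sign (−1)^0·+1^2·+1^2 = +1.
(a,b)_17: α=-2, u≡8; β=-2, v≡11 (mod 17); (8|17)=+1, (11|17)=-1; sign (−1)^0·+1^-2·-1^-2 = +1.
(a,b)_∞: sgn(410)=+, sgn(-2870)=−, so +1.
(a,b)_3: α=-6, u≡2; β=-8, v≡1 (mod 3); (2|3)=-1, (1|3)=+1; sign (−1)^0·-1^-8·+1^-6 = +1.
(a,b)_5: α=5, u≡2; β=9, v≡1 (mod 5); (2|5)=-1, (1|5)=+1; sign (−1)^0·-1^9·+1^5 = -1.
(a,b)_41: α=1, u≡20; β=1, v≡19 (mod 41); (20|41)=+1, (19|41)=-1; sign (−1)^0·+1^1·-1^1 = -1.
(a,b)_7: α=0, u≡4; β=1, v≡3 (mod 7); (4|7)=+1, (3|7)=-1; sign (−1)^0·+1^1·-1^0 = +1.
Ram(410, -2870) = {5, 41}; no ℚ_5-point on the conic.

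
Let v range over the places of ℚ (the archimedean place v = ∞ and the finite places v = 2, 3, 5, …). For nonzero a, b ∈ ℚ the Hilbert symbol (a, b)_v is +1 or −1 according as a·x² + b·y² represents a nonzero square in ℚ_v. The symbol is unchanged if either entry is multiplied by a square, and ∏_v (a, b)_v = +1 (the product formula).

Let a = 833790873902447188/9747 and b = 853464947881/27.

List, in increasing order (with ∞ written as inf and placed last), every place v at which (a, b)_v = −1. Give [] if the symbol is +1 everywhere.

[2, 3, 31, 37]

(a, b) ≡ (62031, 28639443) mod (ℚ^×)²; places V = {2, 3, 7, 13, 19, 23, 29, 31, 37, 41, ∞}.
(a,b)_∞: sgn(62031)=+, sgn(28639443)=+, so +1.
(a,b)_13: α=2, u≡2; β=2, v≡3 (mod 13); (2|13)=-1, (3|13)=+1; sign (−1)^0·-1^2·+1^2 = +1.
(a,b)_19: α=-2, u≡3; β=0, v≡10 (mod 19); (3|19)=-1, (10|19)=-1; sign (−1)^0·-1^0·-1^-2 = +1.
(a,b)_29: α=1, u≡22; β=1, v≡1 (mod 29); (22|29)=+1, (1|29)=+1; sign (−1)^0·+1^1·+1^1 = +1.
(a,b)_3: α=-3, u≡1; β=-3, v≡1 (mod 3); (1|3)=+1, (1|3)=+1; sign (−1)^1·+1^-3·+1^-3 = -1.
(a,b)_2: α=2, β=0; u≡7, v≡3 (mod 8); ε(u)ε(v)=1·1, αω(v)=2·1, βω(u)=0·0; sum ≡ 1  ⇒  -1.
(a,b)_41: α=2, u≡18; β=1, v≡38 (mod 41); (18|41)=+1, (38|41)=-1; sign (−1)^0·+1^1·-1^2 = +1.
(a,b)_23: α=3, u≡3; β=2, v≡18 (mod 23); (3|23)=+1, (18|23)=+1; sign (−1)^0·+1^2·+1^3 = +1.
(a,b)_7: α=2, u≡2; β=1, v≡3 (mod 7); (2|7)=+1, (3|7)=-1; sign (−1)^0·+1^1·-1^2 = +1.
(a,b)_31: α=1, u≡24; β=1, v≡21 (mod 31); (24|31)=-1, (21|31)=-1; sign (−1)^1·-1^1·-1^1 = -1.
(a,b)_37: α=2, u≡35; β=1, v≡4 (mod 37); (35|37)=-1, (4|37)=+1; sign (−1)^0·-1^1·+1^2 = -1.
(62031, 28639443 / ℚ) ramifies at {2, 3, 31, 37}: a division algebra.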